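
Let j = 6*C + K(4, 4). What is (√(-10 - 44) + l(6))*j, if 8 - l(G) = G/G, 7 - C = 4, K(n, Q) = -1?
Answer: 119 + 51*I*√6 ≈ 119.0 + 124.92*I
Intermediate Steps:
C = 3 (C = 7 - 1*4 = 7 - 4 = 3)
l(G) = 7 (l(G) = 8 - G/G = 8 - 1*1 = 8 - 1 = 7)
j = 17 (j = 6*3 - 1 = 18 - 1 = 17)
(√(-10 - 44) + l(6))*j = (√(-10 - 44) + 7)*17 = (√(-54) + 7)*17 = (3*I*√6 + 7)*17 = (7 + 3*I*√6)*17 = 119 + 51*I*√6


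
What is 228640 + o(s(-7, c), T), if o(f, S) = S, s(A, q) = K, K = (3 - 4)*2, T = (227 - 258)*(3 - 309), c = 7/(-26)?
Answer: 238126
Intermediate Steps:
c = -7/26 (c = 7*(-1/26) = -7/26 ≈ -0.26923)
T = 9486 (T = -31*(-306) = 9486)
K = -2 (K = -1*2 = -2)
s(A, q) = -2
228640 + o(s(-7, c), T) = 228640 + 9486 = 238126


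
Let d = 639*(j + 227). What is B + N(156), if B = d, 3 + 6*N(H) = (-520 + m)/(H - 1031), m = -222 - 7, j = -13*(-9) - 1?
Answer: 82191241/375 ≈ 2.1918e+5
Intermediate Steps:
j = 116 (j = 117 - 1 = 116)
m = -229
d = 219177 (d = 639*(116 + 227) = 639*343 = 219177)
N(H) = -½ - 749/(6*(-1031 + H)) (N(H) = -½ + ((-520 - 229)/(H - 1031))/6 = -½ + (-749/(-1031 + H))/6 = -½ - 749/(6*(-1031 + H)))
B = 219177
B + N(156) = 219177 + (2344 - 3*156)/(6*(-1031 + 156)) = 219177 + (⅙)*(2344 - 468)/(-875) = 219177 + (⅙)*(-1/875)*1876 = 219177 - 134/375 = 82191241/375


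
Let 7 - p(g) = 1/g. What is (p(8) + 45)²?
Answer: 172225/64 ≈ 2691.0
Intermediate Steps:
p(g) = 7 - 1/g
(p(8) + 45)² = ((7 - 1/8) + 45)² = ((7 - 1*⅛) + 45)² = ((7 - ⅛) + 45)² = (55/8 + 45)² = (415/8)² = 172225/64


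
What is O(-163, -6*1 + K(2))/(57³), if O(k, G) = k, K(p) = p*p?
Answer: -163/185193 ≈ -0.00088016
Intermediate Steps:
K(p) = p²
O(-163, -6*1 + K(2))/(57³) = -163/(57³) = -163/185193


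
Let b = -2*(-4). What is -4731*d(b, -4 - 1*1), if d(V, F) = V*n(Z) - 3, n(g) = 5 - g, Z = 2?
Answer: -99351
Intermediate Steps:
b = 8
d(V, F) = -3 + 3*V (d(V, F) = V*(5 - 1*2) - 3 = V*(5 - 2) - 3 = V*3 - 3 = 3*V - 3 = -3 + 3*V)
-4731*d(b, -4 - 1*1) = -4731*(-3 + 3*8) = -4731*(-3 + 24) = -4731*21 = -99351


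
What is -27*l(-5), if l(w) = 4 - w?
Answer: -243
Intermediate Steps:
-27*l(-5) = -27*(4 - 1*(-5)) = -27*(4 + 5) = -27*9 = -243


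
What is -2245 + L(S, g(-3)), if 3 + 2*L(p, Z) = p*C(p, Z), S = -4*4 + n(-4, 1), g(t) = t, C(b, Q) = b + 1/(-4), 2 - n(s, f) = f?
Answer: -17057/8 ≈ -2132.1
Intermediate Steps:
n(s, f) = 2 - f
C(b, Q) = -¼ + b (C(b, Q) = b + 1*(-¼) = b - ¼ = -¼ + b)
S = -15 (S = -4*4 + (2 - 1*1) = -16 + (2 - 1) = -16 + 1 = -15)
L(p, Z) = -3/2 + p*(-¼ + p)/2 (L(p, Z) = -3/2 + (p*(-¼ + p))/2 = -3/2 + p*(-¼ + p)/2)
-2245 + L(S, g(-3)) = -2245 + (-3/2 + (⅛)*(-15)*(-1 + 4*(-15))) = -2245 + (-3/2 + (⅛)*(-15)*(-1 - 60)) = -2245 + (-3/2 + (⅛)*(-15)*(-61)) = -2245 + (-3/2 + 915/8) = -2245 + 903/8 = -17057/8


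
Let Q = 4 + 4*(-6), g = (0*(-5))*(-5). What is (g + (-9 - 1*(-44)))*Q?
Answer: -700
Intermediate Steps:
g = 0 (g = 0*(-5) = 0)
Q = -20 (Q = 4 - 24 = -20)
(g + (-9 - 1*(-44)))*Q = (0 + (-9 - 1*(-44)))*(-20) = (0 + (-9 + 44))*(-20) = (0 + 35)*(-20) = 35*(-20) = -700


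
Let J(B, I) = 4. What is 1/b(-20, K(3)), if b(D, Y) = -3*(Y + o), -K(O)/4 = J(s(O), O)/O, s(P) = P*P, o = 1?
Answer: 1/13 ≈ 0.076923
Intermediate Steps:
s(P) = P²
K(O) = -16/O
b(D, Y) = -3 - 3*Y (b(D, Y) = -3*(Y + 1) = -3*(1 + Y) = -3 - 3*Y)
1/b(-20, K(3)) = 1/(-3 - (-48)/3) = 1/(-3 - 3*(-16/3)) = 1/(-3 + 16) = 1/13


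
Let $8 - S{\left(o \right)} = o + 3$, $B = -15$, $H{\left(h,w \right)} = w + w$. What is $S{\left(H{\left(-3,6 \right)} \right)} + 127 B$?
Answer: $-1912$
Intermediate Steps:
$H{\left(h,w \right)} = 2 w$
$S{\left(o \right)} = 5 - o$ ($S{\left(o \right)} = 8 - \left(o + 3\right) = 8 - \left(3 + o\right) = 5 - o$)
$S{\left(H{\left(-3,6 \right)} \right)} + 127 B = \left(5 - 2 \cdot 6\right) + 127 \left(-15\right) = \left(5 - 12\right) - 1905 = -7 - 1905 = -1912$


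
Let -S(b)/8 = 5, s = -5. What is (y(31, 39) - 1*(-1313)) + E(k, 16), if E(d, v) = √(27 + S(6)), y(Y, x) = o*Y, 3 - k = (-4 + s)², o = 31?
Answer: 2274 + I*√13 ≈ 2274.0 + 3.6056*I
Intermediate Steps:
k = -78 (k = 3 - (-4 - 5)² = 3 - 1*(-9)² = 3 - 1*81 = 3 - 81 = -78)
S(b) = -40 (S(b) = -8*5 = -40)
y(Y, x) = 31*Y
E(d, v) = I*√13 (E(d, v) = √(27 - 40) = √(-13) = I*√13)
(y(31, 39) - 1*(-1313)) + E(k, 16) = (31*31 - 1*(-1313)) + I*√13 = (961 + 1313) + I*√13 = 2274 + I*√13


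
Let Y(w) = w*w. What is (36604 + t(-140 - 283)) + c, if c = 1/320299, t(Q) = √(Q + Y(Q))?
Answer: 11724224597/320299 + 3*√19834 ≈ 37027.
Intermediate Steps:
Y(w) = w²
t(Q) = √(Q + Q²)
c = 1/320299 ≈ 3.1221e-6
(36604 + t(-140 - 283)) + c = (36604 + √((-140 - 283)*(1 + (-140 - 283)))) + 1/320299 = (36604 + √(-423*(1 - 423))) + 1/320299 = (36604 + √(-423*(-422))) + 1/320299 = (36604 + √178506) + 1/320299 = (36604 + 3*√19834) + 1/320299 = 11724224597/320299 + 3*√19834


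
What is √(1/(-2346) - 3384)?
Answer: I*√18624577290/2346 ≈ 58.172*I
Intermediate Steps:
√(1/(-2346) - 3384) = √(-1/2346 - 3384) = √(-7938865/2346) = I*√18624577290/2346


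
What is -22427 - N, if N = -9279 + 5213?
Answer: -18361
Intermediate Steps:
N = -4066
-22427 - N = -22427 - 1*(-4066) = -22427 + 4066 = -18361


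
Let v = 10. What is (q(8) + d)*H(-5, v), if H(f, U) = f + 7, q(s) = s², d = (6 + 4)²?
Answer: 328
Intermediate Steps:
d = 100 (d = 10² = 100)
H(f, U) = 7 + f
(q(8) + d)*H(-5, v) = (8² + 100)*(7 - 5) = (64 + 100)*2 = 164*2 = 328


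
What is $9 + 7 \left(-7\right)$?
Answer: $-40$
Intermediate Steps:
$9 + 7 \left(-7\right) = 9 - 49 = -40$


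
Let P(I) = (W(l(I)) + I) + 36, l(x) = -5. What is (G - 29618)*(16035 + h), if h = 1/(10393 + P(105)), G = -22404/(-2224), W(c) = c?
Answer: -694830515054903/1463531 ≈ -4.7476e+8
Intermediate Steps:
G = 5601/556 (G = -22404*(-1/2224) = 5601/556 ≈ 10.074)
P(I) = 31 + I (P(I) = (-5 + I) + 36 = 31 + I)
h = 1/10529 (h = 1/(10393 + (31 + 105)) = 1/(10393 + 136) = 1/10529 ≈ 9.4976e-5)
(G - 29618)*(16035 + h) = (5601/556 - 29618)*(16035 + 1/10529) = -16462007/556*168832516/10529 = -694830515054903/1463531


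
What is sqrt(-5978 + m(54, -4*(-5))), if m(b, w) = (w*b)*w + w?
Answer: 3*sqrt(1738) ≈ 125.07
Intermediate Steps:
m(b, w) = w + b*w**2 (m(b, w) = (b*w)*w + w = b*w**2 + w = w + b*w**2)
sqrt(-5978 + m(54, -4*(-5))) = sqrt(-5978 + (-4*(-5))*(1 + 54*(-4*(-5)))) = sqrt(-5978 + 20*(1 + 54*20)) = sqrt(-5978 + 20*(1 + 1080)) = sqrt(-5978 + 20*1081) = sqrt(-5978 + 21620) = sqrt(15642) = 3*sqrt(1738)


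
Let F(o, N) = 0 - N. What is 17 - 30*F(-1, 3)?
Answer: 107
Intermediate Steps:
F(o, N) = -N
17 - 30*F(-1, 3) = 17 - (-30)*3 = 17 - 30*(-3) = 17 + 90 = 107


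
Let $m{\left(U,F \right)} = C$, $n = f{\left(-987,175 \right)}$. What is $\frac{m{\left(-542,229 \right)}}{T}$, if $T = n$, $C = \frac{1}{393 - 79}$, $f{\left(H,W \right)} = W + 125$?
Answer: $\frac{1}{94200} \approx 1.0616 \cdot 10^{-5}$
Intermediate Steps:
$f{\left(H,W \right)} = 125 + W$
$C = \frac{1}{314} \approx 0.0031847$
$n = 300$ ($n = 125 + 175 = 300$)
$m{\left(U,F \right)} = \frac{1}{314}$
$T = 300$
$\frac{m{\left(-542,229 \right)}}{T} = \frac{1}{314 \cdot 300} = \frac{1}{314} \cdot \frac{1}{300} = \frac{1}{94200}$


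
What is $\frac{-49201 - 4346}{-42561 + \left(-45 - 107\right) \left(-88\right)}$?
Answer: $\frac{4119}{2245} \approx 1.8347$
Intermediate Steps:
$\frac{-49201 - 4346}{-42561 + \left(-45 - 107\right) \left(-88\right)} = - \frac{53547}{-42561 - -13376} = - \frac{53547}{-42561 + 13376} = - \frac{53547}{-29185} = \left(-53547\right) \left(- \frac{1}{29185}\right) = \frac{4119}{2245}$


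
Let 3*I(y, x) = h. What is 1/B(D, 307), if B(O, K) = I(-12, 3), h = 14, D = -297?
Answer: 3/14 ≈ 0.21429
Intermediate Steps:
I(y, x) = 14/3 (I(y, x) = (1/3)*14 = 14/3)
B(O, K) = 14/3
1/B(D, 307) = 1/(14/3) = 3/14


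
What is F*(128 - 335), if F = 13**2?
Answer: -34983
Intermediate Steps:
F = 169
F*(128 - 335) = 169*(128 - 335) = 169*(-207) = -34983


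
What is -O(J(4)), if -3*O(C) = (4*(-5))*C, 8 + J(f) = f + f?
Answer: 0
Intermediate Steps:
J(f) = -8 + 2*f (J(f) = -8 + (f + f) = -8 + 2*f)
O(C) = 20*C/3 (O(C) = -4*(-5)*C/3 = -(-20)*C/3 = 20*C/3)
-O(J(4)) = -20*(-8 + 2*4)/3 = -20*(-8 + 8)/3 = -20*0/3 = -1*0 = 0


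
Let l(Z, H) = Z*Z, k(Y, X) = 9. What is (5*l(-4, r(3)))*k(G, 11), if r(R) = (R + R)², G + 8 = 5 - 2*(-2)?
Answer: 720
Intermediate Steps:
G = 1 (G = -8 + (5 - 2*(-2)) = -8 + (5 + 4) = -8 + 9 = 1)
r(R) = 4*R² (r(R) = (2*R)² = 4*R²)
l(Z, H) = Z²
(5*l(-4, r(3)))*k(G, 11) = (5*(-4)²)*9 = (5*16)*9 = 80*9 = 720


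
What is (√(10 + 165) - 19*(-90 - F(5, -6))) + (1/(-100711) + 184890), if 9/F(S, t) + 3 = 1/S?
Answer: 263011308481/1409954 + 5*√7 ≈ 1.8655e+5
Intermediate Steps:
F(S, t) = 9/(-3 + 1/S)
(√(10 + 165) - 19*(-90 - F(5, -6))) + (1/(-100711) + 184890) = (√(10 + 165) - 19*(-90 - (-9)*5/(-1 + 3*5))) + (1/(-100711) + 184890) = (√175 - 19*(-90 - (-9)*5/(-1 + 15))) + (-1/100711 + 184890) = (5*√7 - 19*(-90 - (-9)*5/14)) + 18620456789/100711 = (5*√7 - 19*(-90 - 1*(-45/14))) + 18620456789/100711 = (5*√7 - 19*(-90 + 45/14)) + 18620456789/100711 = (5*√7 - 19*(-1215/14)) + 18620456789/100711 = (5*√7 + 23085/14) + 18620456789/100711 = (23085/14 + 5*√7) + 18620456789/100711 = 263011308481/1409954 + 5*√7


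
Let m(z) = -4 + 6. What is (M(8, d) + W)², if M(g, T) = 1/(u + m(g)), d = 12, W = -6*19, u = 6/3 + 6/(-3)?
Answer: 51529/4 ≈ 12882.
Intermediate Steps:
u = 0 (u = 6*(⅓) + 6*(-⅓) = 2 - 2 = 0)
m(z) = 2
W = -114
M(g, T) = ½ (M(g, T) = 1/(0 + 2) = 1/2 = ½)
(M(8, d) + W)² = (½ - 114)² = (-227/2)² = 51529/4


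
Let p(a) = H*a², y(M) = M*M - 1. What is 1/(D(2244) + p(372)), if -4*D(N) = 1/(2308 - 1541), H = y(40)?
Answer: 3068/678874817087 ≈ 4.5192e-9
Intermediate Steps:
y(M) = -1 + M² (y(M) = M² - 1 = -1 + M²)
H = 1599 (H = -1 + 40² = -1 + 1600 = 1599)
D(N) = -1/3068 (D(N) = -1/(4*(2308 - 1541)) = -¼/767 = -¼*1/767 = -1/3068)
p(a) = 1599*a²
1/(D(2244) + p(372)) = 1/(-1/3068 + 1599*372²) = 1/(-1/3068 + 1599*138384) = 1/(-1/3068 + 221276016) = 1/(678874817087/3068) = 3068/678874817087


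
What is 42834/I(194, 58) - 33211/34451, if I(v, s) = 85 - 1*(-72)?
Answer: 1470460007/5408807 ≈ 271.86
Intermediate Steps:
I(v, s) = 157 (I(v, s) = 85 + 72 = 157)
42834/I(194, 58) - 33211/34451 = 42834/157 - 33211/34451 = 1470460007/5408807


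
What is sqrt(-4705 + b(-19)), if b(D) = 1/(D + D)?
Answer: I*sqrt(6794058)/38 ≈ 68.593*I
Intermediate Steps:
b(D) = 1/(2*D)
sqrt(-4705 + b(-19)) = sqrt(-4705 + (1/2)/(-19)) = sqrt(-4705 + (1/2)*(-1/19)) = sqrt(-4705 - 1/38) = sqrt(-178791/38) = I*sqrt(6794058)/38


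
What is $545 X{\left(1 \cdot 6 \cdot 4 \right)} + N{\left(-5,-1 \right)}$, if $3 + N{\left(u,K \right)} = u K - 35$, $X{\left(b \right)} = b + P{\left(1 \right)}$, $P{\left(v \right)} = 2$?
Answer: $14137$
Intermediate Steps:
$X{\left(b \right)} = 2 + b$ ($X{\left(b \right)} = b + 2 = 2 + b$)
$N{\left(u,K \right)} = -38 + K u$ ($N{\left(u,K \right)} = -3 + \left(u K - 35\right) = -3 + \left(K u - 35\right) = -3 + \left(-35 + K u\right) = -38 + K u$)
$545 X{\left(1 \cdot 6 \cdot 4 \right)} + N{\left(-5,-1 \right)} = 545 \left(2 + 1 \cdot 6 \cdot 4\right) - 33 = 545 \left(2 + 6 \cdot 4\right) + \left(-38 + 5\right) = 545 \left(2 + 24\right) - 33 = 545 \cdot 26 - 33 = 14170 - 33 = 14137$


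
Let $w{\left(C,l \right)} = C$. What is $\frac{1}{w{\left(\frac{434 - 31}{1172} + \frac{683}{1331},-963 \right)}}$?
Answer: $\frac{1559932}{1336869} \approx 1.1669$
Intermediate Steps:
$\frac{1}{w{\left(\frac{434 - 31}{1172} + \frac{683}{1331},-963 \right)}} = \frac{1}{\frac{434 - 31}{1172} + \frac{683}{1331}} = \frac{1}{403 \cdot \frac{1}{1172} + 683 \cdot \frac{1}{1331}} = \frac{1}{\frac{403}{1172} + \frac{683}{1331}} = \frac{1}{\frac{1336869}{1559932}} = \frac{1559932}{1336869}$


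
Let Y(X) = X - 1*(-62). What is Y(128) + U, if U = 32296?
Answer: 32486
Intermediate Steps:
Y(X) = 62 + X (Y(X) = X + 62 = 62 + X)
Y(128) + U = (62 + 128) + 32296 = 190 + 32296 = 32486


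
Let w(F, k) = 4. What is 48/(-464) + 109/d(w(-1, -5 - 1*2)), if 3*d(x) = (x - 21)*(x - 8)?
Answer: 9279/1972 ≈ 4.7054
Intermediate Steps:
d(x) = (-21 + x)*(-8 + x)/3 (d(x) = ((x - 21)*(x - 8))/3 = ((-21 + x)*(-8 + x))/3 = (-21 + x)*(-8 + x)/3)
48/(-464) + 109/d(w(-1, -5 - 1*2)) = 48/(-464) + 109/(56 - 29/3*4 + (⅓)*4²) = 48*(-1/464) + 109/(56 - 116/3 + (⅓)*16) = -3/29 + 109/(56 - 116/3 + 16/3) = -3/29 + 109/(68/3) = -3/29 + 109*(3/68) = -3/29 + 327/68 = 9279/1972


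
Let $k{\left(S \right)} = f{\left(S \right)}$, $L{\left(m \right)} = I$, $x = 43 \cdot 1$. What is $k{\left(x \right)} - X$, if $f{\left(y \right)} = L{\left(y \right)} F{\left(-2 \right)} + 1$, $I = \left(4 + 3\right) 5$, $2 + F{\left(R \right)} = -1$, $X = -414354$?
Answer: $414250$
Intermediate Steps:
$x = 43$
$F{\left(R \right)} = -3$ ($F{\left(R \right)} = -2 - 1 = -3$)
$I = 35$ ($I = 7 \cdot 5 = 35$)
$L{\left(m \right)} = 35$
$f{\left(y \right)} = -104$ ($f{\left(y \right)} = 35 \left(-3\right) + 1 = -105 + 1 = -104$)
$k{\left(S \right)} = -104$
$k{\left(x \right)} - X = -104 - -414354 = -104 + 414354 = 414250$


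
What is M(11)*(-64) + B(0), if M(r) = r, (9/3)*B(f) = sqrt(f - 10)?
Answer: -704 + I*sqrt(10)/3 ≈ -704.0 + 1.0541*I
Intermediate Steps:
B(f) = sqrt(-10 + f)/3 (B(f) = sqrt(f - 10)/3 = sqrt(-10 + f)/3)
M(11)*(-64) + B(0) = 11*(-64) + sqrt(-10 + 0)/3 = -704 + sqrt(-10)/3 = -704 + (I*sqrt(10))/3 = -704 + I*sqrt(10)/3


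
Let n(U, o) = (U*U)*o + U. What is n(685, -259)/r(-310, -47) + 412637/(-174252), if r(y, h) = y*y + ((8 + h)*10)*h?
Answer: -2122381791659/1993965636 ≈ -1064.4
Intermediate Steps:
n(U, o) = U + o*U**2 (n(U, o) = U**2*o + U = o*U**2 + U = U + o*U**2)
r(y, h) = y**2 + h*(80 + 10*h) (r(y, h) = y**2 + (80 + 10*h)*h = y**2 + h*(80 + 10*h))
n(685, -259)/r(-310, -47) + 412637/(-174252) = (685*(1 + 685*(-259)))/((-310)**2 + 10*(-47)**2 + 80*(-47)) + 412637/(-174252) = (685*(1 - 177415))/(96100 + 10*2209 - 3760) + 412637*(-1/174252) = (685*(-177414))/(96100 + 22090 - 3760) - 412637/174252 = -121528590/114430 - 412637/174252 = -121528590*1/114430 - 412637/174252 = -12152859/11443 - 412637/174252 = -2122381791659/1993965636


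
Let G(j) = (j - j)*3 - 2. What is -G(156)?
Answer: 2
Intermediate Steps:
G(j) = -2 (G(j) = 0*3 - 2 = 0 - 2 = -2)
-G(156) = -1*(-2) = 2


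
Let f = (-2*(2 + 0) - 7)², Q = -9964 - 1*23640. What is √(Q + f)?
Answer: I*√33483 ≈ 182.98*I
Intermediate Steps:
Q = -33604 (Q = -9964 - 23640 = -33604)
f = 121 (f = (-2*2 - 7)² = (-4 - 7)² = (-11)² = 121)
√(Q + f) = √(-33604 + 121) = √(-33483) = I*√33483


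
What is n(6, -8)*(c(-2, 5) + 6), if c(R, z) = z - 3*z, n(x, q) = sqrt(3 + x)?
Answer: -12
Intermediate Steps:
c(R, z) = -2*z
n(6, -8)*(c(-2, 5) + 6) = sqrt(3 + 6)*(-2*5 + 6) = sqrt(9)*(-10 + 6) = 3*(-4) = -12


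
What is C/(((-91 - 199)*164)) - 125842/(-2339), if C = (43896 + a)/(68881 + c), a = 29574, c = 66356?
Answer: 26979980971397/501471598436 ≈ 53.802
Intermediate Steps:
C = 24490/45079 (C = (43896 + 29574)/(68881 + 66356) = 73470/135237 = 73470*(1/135237) = 24490/45079 ≈ 0.54327)
C/(((-91 - 199)*164)) - 125842/(-2339) = 24490/(45079*(((-91 - 199)*164))) - 125842/(-2339) = 24490/(45079*((-290*164))) - 125842*(-1/2339) = (24490/45079)/(-47560) + 125842/2339 = (24490/45079)*(-1/47560) + 125842/2339 = -2449/214395724 + 125842/2339 = 26979980971397/501471598436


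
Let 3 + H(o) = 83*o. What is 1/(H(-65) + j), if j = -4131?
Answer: -1/9529 ≈ -0.00010494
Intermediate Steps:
H(o) = -3 + 83*o
1/(H(-65) + j) = 1/((-3 + 83*(-65)) - 4131) = 1/((-3 - 5395) - 4131) = 1/(-5398 - 4131) = 1/(-9529) = -1/9529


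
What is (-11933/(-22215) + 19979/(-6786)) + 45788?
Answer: 2300741157991/50250330 ≈ 45786.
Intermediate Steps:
(-11933/(-22215) + 19979/(-6786)) + 45788 = (-11933*(-1/22215) + 19979*(-1/6786)) + 45788 = (11933/22215 - 19979/6786) + 45788 = -120952049/50250330 + 45788 = 2300741157991/50250330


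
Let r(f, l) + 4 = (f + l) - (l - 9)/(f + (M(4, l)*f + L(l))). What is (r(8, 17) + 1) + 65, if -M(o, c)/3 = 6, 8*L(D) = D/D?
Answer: 94633/1087 ≈ 87.059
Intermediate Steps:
L(D) = 1/8 (L(D) = (D/D)/8 = (1/8)*1 = 1/8)
M(o, c) = -18 (M(o, c) = -3*6 = -18)
r(f, l) = -4 + f + l - (-9 + l)/(1/8 - 17*f) (r(f, l) = -4 + ((f + l) - (l - 9)/(f + (-18*f + 1/8))) = -4 + ((f + l) - (-9 + l)/(f + (1/8 - 18*f))) = -4 + ((f + l) - (-9 + l)/(1/8 - 17*f)) = -4 + (f + l - (-9 + l)/(1/8 - 17*f)) = -4 + f + l - (-9 + l)/(1/8 - 17*f))
(r(8, 17) + 1) + 65 = ((68 - 136*8**2 - 7*17 + 545*8 - 136*8*17)/(1 - 136*8) + 1) + 65 = ((68 - 136*64 - 119 + 4360 - 18496)/(1 - 1088) + 1) + 65 = ((68 - 8704 - 119 + 4360 - 18496)/(-1087) + 1) + 65 = (-1/1087*(-22891) + 1) + 65 = (22891/1087 + 1) + 65 = 23978/1087 + 65 = 94633/1087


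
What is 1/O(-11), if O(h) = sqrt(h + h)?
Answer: -I*sqrt(22)/22 ≈ -0.2132*I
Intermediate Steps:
O(h) = sqrt(2)*sqrt(h) (O(h) = sqrt(2*h) = sqrt(2)*sqrt(h))
1/O(-11) = 1/(sqrt(2)*sqrt(-11)) = 1/(sqrt(2)*(I*sqrt(11))) = 1/(I*sqrt(22)) = -I*sqrt(22)/22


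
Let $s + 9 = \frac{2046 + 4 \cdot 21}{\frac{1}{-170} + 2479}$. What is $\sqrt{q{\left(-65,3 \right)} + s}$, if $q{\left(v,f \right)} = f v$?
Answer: $\frac{2 i \sqrt{9019572643866}}{421429} \approx 14.253 i$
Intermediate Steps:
$s = - \frac{3430761}{421429}$ ($s = -9 + \frac{2046 + 4 \cdot 21}{\frac{1}{-170} + 2479} = -9 + \frac{2046 + 84}{- \frac{1}{170} + 2479} = -9 + \frac{2130}{\frac{421429}{170}} = -9 + 2130 \cdot \frac{170}{421429} = -9 + \frac{362100}{421429} = - \frac{3430761}{421429} \approx -8.1408$)
$\sqrt{q{\left(-65,3 \right)} + s} = \sqrt{3 \left(-65\right) - \frac{3430761}{421429}} = \sqrt{-195 - \frac{3430761}{421429}} = \sqrt{- \frac{85609416}{421429}} = \frac{2 i \sqrt{9019572643866}}{421429}$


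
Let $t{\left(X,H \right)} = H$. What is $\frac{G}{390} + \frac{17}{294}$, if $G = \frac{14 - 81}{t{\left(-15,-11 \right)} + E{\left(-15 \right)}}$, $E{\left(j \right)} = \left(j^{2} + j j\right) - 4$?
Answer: $\frac{238696}{4156425} \approx 0.057428$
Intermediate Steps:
$E{\left(j \right)} = -4 + 2 j^{2}$ ($E{\left(j \right)} = \left(j^{2} + j^{2}\right) - 4 = 2 j^{2} - 4 = -4 + 2 j^{2}$)
$G = - \frac{67}{435}$ ($G = \frac{14 - 81}{-11 - \left(4 - 2 \left(-15\right)^{2}\right)} = - \frac{67}{-11 + \left(-4 + 2 \cdot 225\right)} = - \frac{67}{-11 + \left(-4 + 450\right)} = - \frac{67}{-11 + 446} = - \frac{67}{435} \approx -0.15402$)
$\frac{G}{390} + \frac{17}{294} = - \frac{67}{435 \cdot 390} + \frac{17}{294} = \left(- \frac{67}{435}\right) \frac{1}{390} + 17 \cdot \frac{1}{294} = - \frac{67}{169650} + \frac{17}{294} = \frac{238696}{4156425}$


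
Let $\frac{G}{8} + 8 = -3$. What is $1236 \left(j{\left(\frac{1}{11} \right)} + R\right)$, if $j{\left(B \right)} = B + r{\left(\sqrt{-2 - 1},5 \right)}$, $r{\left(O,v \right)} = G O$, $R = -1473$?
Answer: $- \frac{20025672}{11} - 108768 i \sqrt{3} \approx -1.8205 \cdot 10^{6} - 1.8839 \cdot 10^{5} i$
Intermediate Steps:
$G = -88$ ($G = -64 + 8 \left(-3\right) = -64 - 24 = -88$)
$r{\left(O,v \right)} = - 88 O$
$j{\left(B \right)} = B - 88 i \sqrt{3}$ ($j{\left(B \right)} = B - 88 \sqrt{-2 - 1} = B - 88 \sqrt{-3} = B - 88 i \sqrt{3}$)
$1236 \left(j{\left(\frac{1}{11} \right)} + R\right) = 1236 \left(\left(\frac{1}{11} - 88 i \sqrt{3}\right) - 1473\right) = 1236 \left(- \frac{16202}{11} - 88 i \sqrt{3}\right) = - \frac{20025672}{11} - 108768 i \sqrt{3}$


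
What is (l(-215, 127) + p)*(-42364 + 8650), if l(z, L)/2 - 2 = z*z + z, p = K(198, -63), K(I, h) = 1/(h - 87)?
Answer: -77562422781/25 ≈ -3.1025e+9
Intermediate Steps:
K(I, h) = 1/(-87 + h)
p = -1/150 (p = 1/(-87 - 63) = 1/(-150) = -1/150 ≈ -0.0066667)
l(z, L) = 4 + 2*z + 2*z**2 (l(z, L) = 4 + 2*(z*z + z) = 4 + 2*(z**2 + z) = 4 + 2*(z + z**2) = 4 + (2*z + 2*z**2) = 4 + 2*z + 2*z**2)
(l(-215, 127) + p)*(-42364 + 8650) = ((4 + 2*(-215) + 2*(-215)**2) - 1/150)*(-42364 + 8650) = ((4 - 430 + 2*46225) - 1/150)*(-33714) = ((4 - 430 + 92450) - 1/150)*(-33714) = (92024 - 1/150)*(-33714) = (13803599/150)*(-33714) = -77562422781/25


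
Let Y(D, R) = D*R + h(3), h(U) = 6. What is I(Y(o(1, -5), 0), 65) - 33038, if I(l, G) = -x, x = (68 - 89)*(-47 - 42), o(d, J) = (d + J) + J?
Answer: -34907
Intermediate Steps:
o(d, J) = d + 2*J (o(d, J) = (J + d) + J = d + 2*J)
x = 1869 (x = -21*(-89) = 1869)
Y(D, R) = 6 + D*R (Y(D, R) = D*R + 6 = 6 + D*R)
I(l, G) = -1869 (I(l, G) = -1*1869 = -1869)
I(Y(o(1, -5), 0), 65) - 33038 = -1869 - 33038 = -34907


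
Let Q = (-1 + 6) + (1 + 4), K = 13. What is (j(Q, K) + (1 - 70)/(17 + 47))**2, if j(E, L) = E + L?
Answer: 1968409/4096 ≈ 480.57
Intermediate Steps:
Q = 10 (Q = 5 + 5 = 10)
(j(Q, K) + (1 - 70)/(17 + 47))**2 = ((10 + 13) + (1 - 70)/(17 + 47))**2 = (23 - 69/64)**2 = (1403/64)**2 = 1968409/4096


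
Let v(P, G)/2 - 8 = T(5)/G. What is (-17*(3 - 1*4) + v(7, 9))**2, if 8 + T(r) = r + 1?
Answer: 85849/81 ≈ 1059.9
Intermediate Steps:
T(r) = -7 + r (T(r) = -8 + (r + 1) = -8 + (1 + r) = -7 + r)
v(P, G) = 16 - 4/G (v(P, G) = 16 + 2*((-7 + 5)/G) = 16 + 2*(-2/G) = 16 - 4/G)
(-17*(3 - 1*4) + v(7, 9))**2 = (-17*(3 - 1*4) + (16 - 4/9))**2 = (-17*(3 - 4) + (16 - 4*1/9))**2 = (-17*(-1) + (16 - 4/9))**2 = (17 + 140/9)**2 = (293/9)**2 = 85849/81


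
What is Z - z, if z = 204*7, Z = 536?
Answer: -892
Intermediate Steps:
z = 1428
Z - z = 536 - 1*1428 = 536 - 1428 = -892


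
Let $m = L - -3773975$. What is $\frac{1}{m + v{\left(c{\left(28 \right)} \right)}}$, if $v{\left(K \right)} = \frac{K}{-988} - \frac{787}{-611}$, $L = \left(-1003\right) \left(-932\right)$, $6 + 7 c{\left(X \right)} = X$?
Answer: $\frac{162526}{765297924371} \approx 2.1237 \cdot 10^{-7}$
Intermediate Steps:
$c{\left(X \right)} = - \frac{6}{7} + \frac{X}{7}$
$L = 934796$
$v{\left(K \right)} = \frac{787}{611} - \frac{K}{988}$ ($v{\left(K \right)} = K \left(- \frac{1}{988}\right) - - \frac{787}{611} = - \frac{K}{988} + \frac{787}{611} = \frac{787}{611} - \frac{K}{988}$)
$m = 4708771$ ($m = 934796 - -3773975 = 934796 + 3773975 = 4708771$)
$\frac{1}{m + v{\left(c{\left(28 \right)} \right)}} = \frac{1}{4708771 + \left(\frac{787}{611} - \frac{- \frac{6}{7} + \frac{1}{7} \cdot 28}{988}\right)} = \frac{1}{4708771 + \left(\frac{787}{611} - \frac{- \frac{6}{7} + 4}{988}\right)} = \frac{1}{4708771 + \left(\frac{787}{611} - \frac{11}{3458}\right)} = \frac{1}{4708771 + \frac{208825}{162526}} = \frac{1}{\frac{765297924371}{162526}} = \frac{162526}{765297924371}$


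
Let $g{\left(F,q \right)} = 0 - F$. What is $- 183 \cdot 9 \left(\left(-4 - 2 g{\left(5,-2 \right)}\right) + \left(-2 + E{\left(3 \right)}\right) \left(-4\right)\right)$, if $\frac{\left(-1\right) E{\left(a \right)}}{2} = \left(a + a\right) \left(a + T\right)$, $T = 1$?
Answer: $-339282$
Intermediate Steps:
$E{\left(a \right)} = - 4 a \left(1 + a\right)$ ($E{\left(a \right)} = - 2 \left(a + a\right) \left(a + 1\right) = - 2 \cdot 2 a \left(1 + a\right) = - 4 a \left(1 + a\right)$)
$g{\left(F,q \right)} = - F$
$- 183 \cdot 9 \left(\left(-4 - 2 g{\left(5,-2 \right)}\right) + \left(-2 + E{\left(3 \right)}\right) \left(-4\right)\right) = - 183 \cdot 9 \left(\left(-4 - 2 \left(\left(-1\right) 5\right)\right) + \left(-2 - 12 \left(1 + 3\right)\right) \left(-4\right)\right) = - 183 \cdot 9 \left(\left(-4 - -10\right) + \left(-2 - 12 \cdot 4\right) \left(-4\right)\right) = - 183 \cdot 9 \left(\left(-4 + 10\right) + \left(-2 - 48\right) \left(-4\right)\right) = - 183 \cdot 9 \left(6 - -200\right) = - 183 \cdot 9 \left(6 + 200\right) = - 183 \cdot 9 \cdot 206 = \left(-183\right) 1854 = -339282$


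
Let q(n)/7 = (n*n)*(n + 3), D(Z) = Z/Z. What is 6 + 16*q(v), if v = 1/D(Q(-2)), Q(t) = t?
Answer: 454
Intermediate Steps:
D(Z) = 1
v = 1 (v = 1/1 = 1)
q(n) = 7*n²*(3 + n) (q(n) = 7*((n*n)*(n + 3)) = 7*(n²*(3 + n)) = 7*n²*(3 + n))
6 + 16*q(v) = 6 + 16*(7*1²*(3 + 1)) = 6 + 16*(7*1*4) = 6 + 16*28 = 6 + 448 = 454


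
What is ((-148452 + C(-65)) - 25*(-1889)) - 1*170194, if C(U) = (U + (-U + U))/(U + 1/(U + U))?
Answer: -2293770421/8451 ≈ -2.7142e+5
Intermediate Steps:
C(U) = U/(U + 1/(2*U)) (C(U) = (U + 0)/(U + 1/(2*U)) = U/(U + 1/(2*U)))
((-148452 + C(-65)) - 25*(-1889)) - 1*170194 = ((-148452 + 2*(-65)**2/(1 + 2*(-65)**2)) - 25*(-1889)) - 1*170194 = ((-148452 + 2*4225/(1 + 2*4225)) + 47225) - 170194 = ((-148452 + 2*4225/(1 + 8450)) + 47225) - 170194 = ((-148452 + 2*4225/8451) + 47225) - 170194 = ((-148452 + 2*4225*(1/8451)) + 47225) - 170194 = ((-148452 + 8450/8451) + 47225) - 170194 = (-1254559402/8451 + 47225) - 170194 = -855460927/8451 - 170194 = -2293770421/8451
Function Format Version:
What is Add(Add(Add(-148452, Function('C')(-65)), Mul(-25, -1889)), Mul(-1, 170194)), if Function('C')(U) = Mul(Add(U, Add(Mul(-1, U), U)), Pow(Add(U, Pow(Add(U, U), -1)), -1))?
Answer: Rational(-2293770421, 8451) ≈ -2.7142e+5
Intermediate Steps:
Function('C')(U) = Mul(U, Pow(Add(U, Mul(Rational(1, 2), Pow(U, -1))), -1)) (Function('C')(U) = Mul(Add(U, 0), Pow(Add(U, Pow(Mul(2, U), -1)), -1)) = Mul(U, Pow(Add(U, Mul(Rational(1, 2), Pow(U, -1))), -1)))
Add(Add(Add(-148452, Function('C')(-65)), Mul(-25, -1889)), Mul(-1, 170194)) = Add(Add(Add(-148452, Mul(2, Pow(-65, 2), Pow(Add(1, Mul(2, Pow(-65, 2))), -1))), Mul(-25, -1889)), Mul(-1, 170194)) = Add(Add(Add(-148452, Mul(2, 4225, Pow(Add(1, Mul(2, 4225)), -1))), 47225), -170194) = Add(Add(Add(-148452, Mul(2, 4225, Pow(Add(1, 8450), -1))), 47225), -170194) = Add(Add(Add(-148452, Mul(2, 4225, Pow(8451, -1))), 47225), -170194) = Add(Add(Add(-148452, Mul(2, 4225, Rational(1, 8451))), 47225), -170194) = Add(Add(Add(-148452, Rational(8450, 8451)), 47225), -170194) = Add(Add(Rational(-1254559402, 8451), 47225), -170194) = Add(Rational(-855460927, 8451), -170194) = Rational(-2293770421, 8451)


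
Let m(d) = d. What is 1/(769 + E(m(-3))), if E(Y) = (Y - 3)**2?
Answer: 1/805 ≈ 0.0012422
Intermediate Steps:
E(Y) = (-3 + Y)**2
1/(769 + E(m(-3))) = 1/(769 + (-3 - 3)**2) = 1/(769 + (-6)**2) = 1/(769 + 36) = 1/805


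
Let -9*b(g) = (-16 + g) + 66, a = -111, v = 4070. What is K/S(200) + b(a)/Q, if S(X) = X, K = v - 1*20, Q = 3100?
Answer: 141259/6975 ≈ 20.252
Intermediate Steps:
K = 4050 (K = 4070 - 1*20 = 4070 - 20 = 4050)
b(g) = -50/9 - g/9 (b(g) = -((-16 + g) + 66)/9 = -(50 + g)/9 = -50/9 - g/9)
K/S(200) + b(a)/Q = 4050/200 + (-50/9 - ⅑*(-111))/3100 = 4050*(1/200) + (-50/9 + 37/3)*(1/3100) = 81/4 + (61/9)*(1/3100) = 81/4 + 61/27900 = 141259/6975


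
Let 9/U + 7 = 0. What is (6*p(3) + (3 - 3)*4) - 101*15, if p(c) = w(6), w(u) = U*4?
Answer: -10821/7 ≈ -1545.9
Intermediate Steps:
U = -9/7 (U = 9/(-7 + 0) = 9/(-7) = 9*(-⅐) = -9/7 ≈ -1.2857)
w(u) = -36/7 (w(u) = -9/7*4 = -36/7)
p(c) = -36/7
(6*p(3) + (3 - 3)*4) - 101*15 = (6*(-36/7) + (3 - 3)*4) - 101*15 = (-216/7 + 0*4) - 1515 = (-216/7 + 0) - 1515 = -216/7 - 1515 = -10821/7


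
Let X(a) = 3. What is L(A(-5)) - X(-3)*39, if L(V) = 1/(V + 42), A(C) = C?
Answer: -4328/37 ≈ -116.97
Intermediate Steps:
L(V) = 1/(42 + V)
L(A(-5)) - X(-3)*39 = 1/(42 - 5) - 3*39 = 1/37 - 1*117 = 1/37 - 117 = -4328/37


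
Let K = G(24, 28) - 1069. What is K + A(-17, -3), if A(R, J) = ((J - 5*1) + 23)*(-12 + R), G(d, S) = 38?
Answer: -1466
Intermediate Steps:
A(R, J) = (-12 + R)*(18 + J) (A(R, J) = ((J - 5) + 23)*(-12 + R) = ((-5 + J) + 23)*(-12 + R) = (18 + J)*(-12 + R) = (-12 + R)*(18 + J))
K = -1031 (K = 38 - 1069 = -1031)
K + A(-17, -3) = -1031 + (-216 - 12*(-3) + 18*(-17) - 3*(-17)) = -1031 + (-216 + 36 - 306 + 51) = -1031 - 435 = -1466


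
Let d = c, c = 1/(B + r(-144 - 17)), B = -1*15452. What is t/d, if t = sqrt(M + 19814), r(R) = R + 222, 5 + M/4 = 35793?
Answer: -15391*sqrt(162966) ≈ -6.2132e+6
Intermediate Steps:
M = 143152 (M = -20 + 4*35793 = -20 + 143172 = 143152)
B = -15452
r(R) = 222 + R
t = sqrt(162966) (t = sqrt(143152 + 19814) = sqrt(162966) ≈ 403.69)
c = -1/15391 (c = 1/(-15452 + (222 + (-144 - 17))) = 1/(-15452 + (222 - 161)) = 1/(-15452 + 61) = 1/(-15391) = -1/15391 ≈ -6.4973e-5)
d = -1/15391 ≈ -6.4973e-5
t/d = sqrt(162966)/(-1/15391) = sqrt(162966)*(-15391) = -15391*sqrt(162966)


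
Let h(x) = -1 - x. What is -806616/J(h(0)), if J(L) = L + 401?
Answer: -100827/50 ≈ -2016.5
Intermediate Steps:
J(L) = 401 + L
-806616/J(h(0)) = -806616/(401 + (-1 - 1*0)) = -806616/(401 + (-1 + 0)) = -806616/(401 - 1) = -806616/400 = -806616*1/400 = -100827/50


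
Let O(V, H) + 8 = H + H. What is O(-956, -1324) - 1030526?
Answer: -1033182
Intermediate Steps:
O(V, H) = -8 + 2*H (O(V, H) = -8 + (H + H) = -8 + 2*H)
O(-956, -1324) - 1030526 = (-8 + 2*(-1324)) - 1030526 = (-8 - 2648) - 1030526 = -2656 - 1030526 = -1033182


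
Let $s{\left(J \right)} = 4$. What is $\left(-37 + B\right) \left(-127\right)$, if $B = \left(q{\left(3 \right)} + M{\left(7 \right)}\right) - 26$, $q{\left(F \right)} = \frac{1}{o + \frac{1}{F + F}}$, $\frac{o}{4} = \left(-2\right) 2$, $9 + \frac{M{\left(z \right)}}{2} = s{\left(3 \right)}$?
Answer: $\frac{881507}{95} \approx 9279.0$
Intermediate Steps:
$M{\left(z \right)} = -10$ ($M{\left(z \right)} = -18 + 2 \cdot 4 = -18 + 8 = -10$)
$o = -16$ ($o = 4 \left(\left(-2\right) 2\right) = 4 \left(-4\right) = -16$)
$q{\left(F \right)} = \frac{1}{-16 + \frac{1}{2 F}}$ ($q{\left(F \right)} = \frac{1}{-16 + \frac{1}{F + F}} = \frac{1}{-16 + \frac{1}{2 F}}$)
$B = - \frac{3426}{95}$ ($B = \left(2 \cdot 3 \frac{1}{1 - 96} - 10\right) - 26 = \left(2 \cdot 3 \frac{1}{-95} - 10\right) - 26 = \left(2 \cdot 3 \left(- \frac{1}{95}\right) - 10\right) - 26 = \left(- \frac{6}{95} - 10\right) - 26 = - \frac{956}{95} - 26 = - \frac{3426}{95} \approx -36.063$)
$\left(-37 + B\right) \left(-127\right) = \left(-37 - \frac{3426}{95}\right) \left(-127\right) = \left(- \frac{6941}{95}\right) \left(-127\right) = \frac{881507}{95}$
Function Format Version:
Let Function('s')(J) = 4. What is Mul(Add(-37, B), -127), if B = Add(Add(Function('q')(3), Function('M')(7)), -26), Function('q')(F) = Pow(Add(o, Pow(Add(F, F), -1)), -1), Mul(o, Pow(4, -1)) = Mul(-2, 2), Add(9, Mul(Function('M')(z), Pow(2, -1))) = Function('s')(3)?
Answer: Rational(881507, 95) ≈ 9279.0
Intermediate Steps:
Function('M')(z) = -10 (Function('M')(z) = Add(-18, Mul(2, 4)) = Add(-18, 8) = -10)
o = -16 (o = Mul(4, Mul(-2, 2)) = Mul(4, -4) = -16)
Function('q')(F) = Pow(Add(-16, Mul(Rational(1, 2), Pow(F, -1))), -1) (Function('q')(F) = Pow(Add(-16, Pow(Add(F, F), -1)), -1) = Pow(Add(-16, Pow(Mul(2, F), -1)), -1) = Pow(Add(-16, Mul(Rational(1, 2), Pow(F, -1))), -1))
B = Rational(-3426, 95) (B = Add(Add(Mul(2, 3, Pow(Add(1, Mul(-32, 3)), -1)), -10), -26) = Add(Add(Mul(2, 3, Pow(Add(1, -96), -1)), -10), -26) = Add(Add(Mul(2, 3, Pow(-95, -1)), -10), -26) = Add(Add(Mul(2, 3, Rational(-1, 95)), -10), -26) = Add(Add(Rational(-6, 95), -10), -26) = Add(Rational(-956, 95), -26) = Rational(-3426, 95) ≈ -36.063)
Mul(Add(-37, B), -127) = Mul(Add(-37, Rational(-3426, 95)), -127) = Mul(Rational(-6941, 95), -127) = Rational(881507, 95)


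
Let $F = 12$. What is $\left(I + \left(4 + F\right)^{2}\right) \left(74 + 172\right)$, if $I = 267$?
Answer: $128658$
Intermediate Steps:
$\left(I + \left(4 + F\right)^{2}\right) \left(74 + 172\right) = \left(267 + \left(4 + 12\right)^{2}\right) \left(74 + 172\right) = \left(267 + 16^{2}\right) 246 = \left(267 + 256\right) 246 = 523 \cdot 246 = 128658$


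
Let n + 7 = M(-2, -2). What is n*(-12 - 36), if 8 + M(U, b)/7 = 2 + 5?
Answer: 672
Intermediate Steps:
M(U, b) = -7 (M(U, b) = -56 + 7*(2 + 5) = -56 + 7*7 = -56 + 49 = -7)
n = -14 (n = -7 - 7 = -14)
n*(-12 - 36) = -14*(-12 - 36) = -14*(-48) = 672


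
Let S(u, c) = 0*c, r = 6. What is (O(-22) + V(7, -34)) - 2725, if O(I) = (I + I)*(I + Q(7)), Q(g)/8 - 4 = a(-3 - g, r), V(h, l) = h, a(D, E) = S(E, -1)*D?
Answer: -3158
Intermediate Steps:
S(u, c) = 0
a(D, E) = 0 (a(D, E) = 0*D = 0)
Q(g) = 32 (Q(g) = 32 + 8*0 = 32 + 0 = 32)
O(I) = 2*I*(32 + I) (O(I) = (I + I)*(I + 32) = (2*I)*(32 + I) = 2*I*(32 + I))
(O(-22) + V(7, -34)) - 2725 = (2*(-22)*(32 - 22) + 7) - 2725 = (2*(-22)*10 + 7) - 2725 = (-440 + 7) - 2725 = -433 - 2725 = -3158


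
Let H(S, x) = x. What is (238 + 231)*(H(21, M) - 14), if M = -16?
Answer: -14070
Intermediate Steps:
(238 + 231)*(H(21, M) - 14) = (238 + 231)*(-16 - 14) = 469*(-30) = -14070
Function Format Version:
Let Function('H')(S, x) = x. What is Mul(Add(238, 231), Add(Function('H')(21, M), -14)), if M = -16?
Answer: -14070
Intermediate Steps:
Mul(Add(238, 231), Add(Function('H')(21, M), -14)) = Mul(Add(238, 231), Add(-16, -14)) = Mul(469, -30) = -14070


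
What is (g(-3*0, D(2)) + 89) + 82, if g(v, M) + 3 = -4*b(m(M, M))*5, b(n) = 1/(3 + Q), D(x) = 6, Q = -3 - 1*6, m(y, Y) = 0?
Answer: 514/3 ≈ 171.33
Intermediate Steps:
Q = -9 (Q = -3 - 6 = -9)
b(n) = -⅙ (b(n) = 1/(3 - 9) = 1/(-6) = -⅙)
g(v, M) = ⅓ (g(v, M) = -3 - 4*(-⅙)*5 = -3 + (⅔)*5 = -3 + 10/3 = ⅓)
(g(-3*0, D(2)) + 89) + 82 = (⅓ + 89) + 82 = 268/3 + 82 = 514/3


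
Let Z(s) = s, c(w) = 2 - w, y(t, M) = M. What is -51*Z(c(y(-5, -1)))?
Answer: -153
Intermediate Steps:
-51*Z(c(y(-5, -1))) = -51*(2 - 1*(-1)) = -51*(2 + 1) = -51*3 = -153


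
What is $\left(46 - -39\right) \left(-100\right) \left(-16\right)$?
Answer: $136000$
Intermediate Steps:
$\left(46 - -39\right) \left(-100\right) \left(-16\right) = \left(46 + 39\right) \left(-100\right) \left(-16\right) = 85 \left(-100\right) \left(-16\right) = \left(-8500\right) \left(-16\right) = 136000$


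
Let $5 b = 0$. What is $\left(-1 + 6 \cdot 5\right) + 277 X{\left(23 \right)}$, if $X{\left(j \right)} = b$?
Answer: $29$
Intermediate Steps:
$b = 0$ ($b = \frac{1}{5} \cdot 0 = 0$)
$X{\left(j \right)} = 0$
$\left(-1 + 6 \cdot 5\right) + 277 X{\left(23 \right)} = \left(-1 + 6 \cdot 5\right) + 277 \cdot 0 = \left(-1 + 30\right) + 0 = 29 + 0 = 29$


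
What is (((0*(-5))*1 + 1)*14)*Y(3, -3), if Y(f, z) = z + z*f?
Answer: -168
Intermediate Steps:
Y(f, z) = z + f*z
(((0*(-5))*1 + 1)*14)*Y(3, -3) = (((0*(-5))*1 + 1)*14)*(-3*(1 + 3)) = ((0*1 + 1)*14)*(-3*4) = ((0 + 1)*14)*(-12) = (1*14)*(-12) = 14*(-12) = -168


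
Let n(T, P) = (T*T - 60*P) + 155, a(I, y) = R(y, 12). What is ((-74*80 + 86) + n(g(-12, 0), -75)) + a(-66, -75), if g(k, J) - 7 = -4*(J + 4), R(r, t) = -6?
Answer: -1104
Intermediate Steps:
g(k, J) = -9 - 4*J (g(k, J) = 7 - 4*(J + 4) = 7 - 4*(4 + J) = 7 + (-16 - 4*J) = -9 - 4*J)
a(I, y) = -6
n(T, P) = 155 + T² - 60*P (n(T, P) = (T² - 60*P) + 155 = 155 + T² - 60*P)
((-74*80 + 86) + n(g(-12, 0), -75)) + a(-66, -75) = ((-74*80 + 86) + (155 + (-9 - 4*0)² - 60*(-75))) - 6 = ((-5920 + 86) + (155 + (-9 + 0)² + 4500)) - 6 = (-5834 + (155 + (-9)² + 4500)) - 6 = (-5834 + (155 + 81 + 4500)) - 6 = (-5834 + 4736) - 6 = -1098 - 6 = -1104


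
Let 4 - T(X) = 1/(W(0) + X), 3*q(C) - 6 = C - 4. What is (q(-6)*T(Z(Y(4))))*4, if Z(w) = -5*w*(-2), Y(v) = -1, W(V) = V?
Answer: -328/15 ≈ -21.867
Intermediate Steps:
q(C) = 2/3 + C/3 (q(C) = 2 + (C - 4)/3 = 2 + (-4 + C)/3 = 2 + (-4/3 + C/3) = 2/3 + C/3)
Z(w) = 10*w
T(X) = 4 - 1/X (T(X) = 4 - 1/(0 + X) = 4 - 1/X)
(q(-6)*T(Z(Y(4))))*4 = ((2/3 + (1/3)*(-6))*(4 - 1/(10*(-1))))*4 = ((2/3 - 2)*(4 - 1/(-10)))*4 = -4*(4 - 1*(-1/10))/3*4 = -4*(4 + 1/10)/3*4 = -4/3*41/10*4 = -82/15*4 = -328/15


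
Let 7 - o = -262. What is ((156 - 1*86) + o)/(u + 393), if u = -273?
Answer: 113/40 ≈ 2.8250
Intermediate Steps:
o = 269 (o = 7 - 1*(-262) = 7 + 262 = 269)
((156 - 1*86) + o)/(u + 393) = ((156 - 1*86) + 269)/(-273 + 393) = ((156 - 86) + 269)/120 = (70 + 269)*(1/120) = 339*(1/120) = 113/40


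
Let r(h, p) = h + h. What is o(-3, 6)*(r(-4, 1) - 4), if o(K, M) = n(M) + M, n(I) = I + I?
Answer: -216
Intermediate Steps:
r(h, p) = 2*h
n(I) = 2*I
o(K, M) = 3*M (o(K, M) = 2*M + M = 3*M)
o(-3, 6)*(r(-4, 1) - 4) = (3*6)*(2*(-4) - 4) = 18*(-8 - 4) = 18*(-12) = -216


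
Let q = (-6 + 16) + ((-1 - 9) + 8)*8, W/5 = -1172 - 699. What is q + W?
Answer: -9361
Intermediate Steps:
W = -9355 (W = 5*(-1172 - 699) = 5*(-1871) = -9355)
q = -6 (q = 10 + (-10 + 8)*8 = 10 - 2*8 = 10 - 16 = -6)
q + W = -6 - 9355 = -9361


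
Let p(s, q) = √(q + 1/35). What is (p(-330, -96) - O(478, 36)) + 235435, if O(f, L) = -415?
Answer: 235850 + I*√117565/35 ≈ 2.3585e+5 + 9.7965*I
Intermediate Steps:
p(s, q) = √(1/35 + q) (p(s, q) = √(q + 1/35) = √(1/35 + q))
(p(-330, -96) - O(478, 36)) + 235435 = (√(35 + 1225*(-96))/35 - 1*(-415)) + 235435 = (√(35 - 117600)/35 + 415) + 235435 = (√(-117565)/35 + 415) + 235435 = ((I*√117565)/35 + 415) + 235435 = (I*√117565/35 + 415) + 235435 = (415 + I*√117565/35) + 235435 = 235850 + I*√117565/35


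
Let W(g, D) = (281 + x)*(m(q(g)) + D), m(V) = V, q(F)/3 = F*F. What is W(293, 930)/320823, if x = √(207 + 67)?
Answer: 24210679/106941 + 86159*√274/106941 ≈ 239.73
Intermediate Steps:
q(F) = 3*F² (q(F) = 3*(F*F) = 3*F²)
x = √274 ≈ 16.553
W(g, D) = (281 + √274)*(D + 3*g²) (W(g, D) = (281 + √274)*(3*g² + D) = (281 + √274)*(D + 3*g²))
W(293, 930)/320823 = (281*930 + 843*293² + 930*√274 + 3*√274*293²)/320823 = (261330 + 843*85849 + 930*√274 + 3*√274*85849)*(1/320823) = (261330 + 72370707 + 930*√274 + 257547*√274)*(1/320823) = (72632037 + 258477*√274)*(1/320823) = 24210679/106941 + 86159*√274/106941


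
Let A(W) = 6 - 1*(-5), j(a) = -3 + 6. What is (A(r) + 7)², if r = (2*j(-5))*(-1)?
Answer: 324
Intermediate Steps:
j(a) = 3
r = -6 (r = (2*3)*(-1) = 6*(-1) = -6)
A(W) = 11 (A(W) = 6 + 5 = 11)
(A(r) + 7)² = (11 + 7)² = 18² = 324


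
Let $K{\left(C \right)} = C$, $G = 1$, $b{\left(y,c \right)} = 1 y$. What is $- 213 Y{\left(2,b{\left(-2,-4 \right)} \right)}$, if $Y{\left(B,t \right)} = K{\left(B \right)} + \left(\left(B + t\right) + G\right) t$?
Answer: $0$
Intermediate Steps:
$b{\left(y,c \right)} = y$
$Y{\left(B,t \right)} = B + t \left(1 + B + t\right)$ ($Y{\left(B,t \right)} = B + \left(\left(B + t\right) + 1\right) t = B + \left(1 + B + t\right) t = B + t \left(1 + B + t\right)$)
$- 213 Y{\left(2,b{\left(-2,-4 \right)} \right)} = - 213 \left(2 - 2 + \left(-2\right)^{2} + 2 \left(-2\right)\right) = - 213 \left(2 - 2 + 4 - 4\right) = \left(-213\right) 0 = 0$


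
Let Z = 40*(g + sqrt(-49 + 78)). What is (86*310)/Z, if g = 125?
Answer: 166625/31192 - 1333*sqrt(29)/31192 ≈ 5.1118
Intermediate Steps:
Z = 5000 + 40*sqrt(29) (Z = 40*(125 + sqrt(-49 + 78)) = 40*(125 + sqrt(29)) = 5000 + 40*sqrt(29) ≈ 5215.4)
(86*310)/Z = (86*310)/(5000 + 40*sqrt(29)) = 26660/(5000 + 40*sqrt(29))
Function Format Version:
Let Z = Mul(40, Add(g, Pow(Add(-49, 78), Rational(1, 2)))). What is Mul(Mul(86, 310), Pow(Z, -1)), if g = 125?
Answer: Add(Rational(166625, 31192), Mul(Rational(-1333, 31192), Pow(29, Rational(1, 2)))) ≈ 5.1118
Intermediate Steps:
Z = Add(5000, Mul(40, Pow(29, Rational(1, 2)))) (Z = Mul(40, Add(125, Pow(Add(-49, 78), Rational(1, 2)))) = Mul(40, Add(125, Pow(29, Rational(1, 2)))) = Add(5000, Mul(40, Pow(29, Rational(1, 2)))) ≈ 5215.4)
Mul(Mul(86, 310), Pow(Z, -1)) = Mul(Mul(86, 310), Pow(Add(5000, Mul(40, Pow(29, Rational(1, 2)))), -1)) = Mul(26660, Pow(Add(5000, Mul(40, Pow(29, Rational(1, 2)))), -1))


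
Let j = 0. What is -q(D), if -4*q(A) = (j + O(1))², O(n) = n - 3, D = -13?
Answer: 1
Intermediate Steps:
O(n) = -3 + n
q(A) = -1 (q(A) = -(0 + (-3 + 1))²/4 = -(0 - 2)²/4 = -¼*(-2)² = -¼*4 = -1)
-q(D) = -1*(-1) = 1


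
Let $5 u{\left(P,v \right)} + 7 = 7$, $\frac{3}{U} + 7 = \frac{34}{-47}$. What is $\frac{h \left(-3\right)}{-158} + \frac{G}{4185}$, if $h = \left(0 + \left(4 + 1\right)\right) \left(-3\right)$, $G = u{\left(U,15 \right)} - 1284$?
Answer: $- \frac{130399}{220410} \approx -0.59162$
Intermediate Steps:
$U = - \frac{47}{121}$ ($U = \frac{3}{-7 + \frac{34}{-47}} = \frac{3}{-7 + 34 \left(- \frac{1}{47}\right)} = \frac{3}{-7 - \frac{34}{47}} = \frac{3}{- \frac{363}{47}} = 3 \left(- \frac{47}{363}\right) = - \frac{47}{121} \approx -0.38843$)
$u{\left(P,v \right)} = 0$ ($u{\left(P,v \right)} = - \frac{7}{5} + \frac{1}{5} \cdot 7 = - \frac{7}{5} + \frac{7}{5} = 0$)
$G = -1284$ ($G = 0 - 1284 = -1284$)
$h = -15$ ($h = \left(0 + 5\right) \left(-3\right) = 5 \left(-3\right) = -15$)
$\frac{h \left(-3\right)}{-158} + \frac{G}{4185} = \frac{\left(-15\right) \left(-3\right)}{-158} - \frac{1284}{4185} = 45 \left(- \frac{1}{158}\right) - \frac{428}{1395} = - \frac{45}{158} - \frac{428}{1395} = - \frac{130399}{220410}$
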